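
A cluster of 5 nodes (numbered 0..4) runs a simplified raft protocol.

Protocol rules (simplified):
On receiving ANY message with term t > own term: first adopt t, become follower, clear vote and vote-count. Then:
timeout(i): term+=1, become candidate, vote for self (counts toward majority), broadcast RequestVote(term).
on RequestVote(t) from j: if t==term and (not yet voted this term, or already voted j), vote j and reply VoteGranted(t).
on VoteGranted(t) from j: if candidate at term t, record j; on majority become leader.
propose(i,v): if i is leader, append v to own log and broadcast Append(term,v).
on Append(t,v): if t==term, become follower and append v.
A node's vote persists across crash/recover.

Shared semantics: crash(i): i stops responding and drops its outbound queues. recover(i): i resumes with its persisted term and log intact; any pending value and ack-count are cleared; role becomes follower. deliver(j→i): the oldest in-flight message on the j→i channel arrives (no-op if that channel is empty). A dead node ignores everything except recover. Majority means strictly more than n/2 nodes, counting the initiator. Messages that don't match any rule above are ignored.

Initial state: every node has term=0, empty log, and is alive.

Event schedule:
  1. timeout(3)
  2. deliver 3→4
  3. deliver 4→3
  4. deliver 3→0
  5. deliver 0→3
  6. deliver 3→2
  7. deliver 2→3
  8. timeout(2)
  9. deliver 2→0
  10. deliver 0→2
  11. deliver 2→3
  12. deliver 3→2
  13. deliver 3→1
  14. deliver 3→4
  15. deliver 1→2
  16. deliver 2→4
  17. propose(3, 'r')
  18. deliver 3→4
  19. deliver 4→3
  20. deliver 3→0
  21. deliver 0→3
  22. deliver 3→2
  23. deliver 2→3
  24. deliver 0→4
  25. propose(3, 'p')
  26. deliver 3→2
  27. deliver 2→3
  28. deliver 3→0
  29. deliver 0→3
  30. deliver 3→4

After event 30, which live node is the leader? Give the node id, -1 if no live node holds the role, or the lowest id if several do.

2

step 1 timeout(3): 3={cand,t=1,log=-}
step 2 deliver 3→4: 4={foll,t=1,log=-}
step 3 deliver 4→3: —
step 4 deliver 3→0: 0={foll,t=1,log=-}
step 5 deliver 0→3: 3={lead,t=1,log=-}
step 6 deliver 3→2: 2={foll,t=1,log=-}
step 7 deliver 2→3: —
step 8 timeout(2): 2={cand,t=2,log=-}
step 9 deliver 2→0: 0={foll,t=2,log=-}
step 10 deliver 0→2: —
step 11 deliver 2→3: 3={foll,t=2,log=-}
step 12 deliver 3→2: 2={lead,t=2,log=-}
step 13 deliver 3→1: 1={foll,t=1,log=-}
step 14 deliver 3→4: —
step 15 deliver 1→2: —
step 16 deliver 2→4: 4={foll,t=2,log=-}
step 17 propose(3,'r'): —
step 18 deliver 3→4: —
step 19 deliver 4→3: —
step 20 deliver 3→0: —
step 21 deliver 0→3: —
step 22 deliver 3→2: —
step 23 deliver 2→3: —
step 24 deliver 0→4: —
step 25 propose(3,'p'): —
step 26 deliver 3→2: —
step 27 deliver 2→3: —
step 28 deliver 3→0: —
step 29 deliver 0→3: —
step 30 deliver 3→4: —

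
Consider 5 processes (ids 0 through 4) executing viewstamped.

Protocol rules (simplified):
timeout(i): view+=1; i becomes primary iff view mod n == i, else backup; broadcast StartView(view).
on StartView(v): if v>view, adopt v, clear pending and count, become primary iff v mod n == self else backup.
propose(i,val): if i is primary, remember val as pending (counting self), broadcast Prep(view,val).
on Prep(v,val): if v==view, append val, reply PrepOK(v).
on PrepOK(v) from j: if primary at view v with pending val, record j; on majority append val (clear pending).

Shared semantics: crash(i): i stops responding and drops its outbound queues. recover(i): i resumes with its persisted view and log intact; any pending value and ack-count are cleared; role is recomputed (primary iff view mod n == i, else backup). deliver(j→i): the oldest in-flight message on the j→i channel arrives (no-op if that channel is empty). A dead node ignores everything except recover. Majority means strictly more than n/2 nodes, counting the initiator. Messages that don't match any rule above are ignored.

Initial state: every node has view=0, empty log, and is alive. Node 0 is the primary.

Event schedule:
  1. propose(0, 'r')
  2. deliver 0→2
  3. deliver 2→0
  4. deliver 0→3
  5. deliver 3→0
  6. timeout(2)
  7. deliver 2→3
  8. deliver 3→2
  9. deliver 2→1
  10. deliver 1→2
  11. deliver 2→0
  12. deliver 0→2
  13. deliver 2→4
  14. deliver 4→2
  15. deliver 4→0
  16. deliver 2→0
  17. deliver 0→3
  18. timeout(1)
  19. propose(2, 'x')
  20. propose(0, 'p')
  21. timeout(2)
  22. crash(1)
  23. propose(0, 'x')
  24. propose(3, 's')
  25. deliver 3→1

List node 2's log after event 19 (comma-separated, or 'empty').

e1 propose(0,'r'): ·
e2 deliver 0→2: 2[back,v=0,r]
e3 deliver 2→0: ·
e4 deliver 0→3: 3[back,v=0,r]
e5 deliver 3→0: 0[prim,v=0,r]
e6 timeout(2): 2[back,v=1,r]
e7 deliver 2→3: 3[back,v=1,r]
e8 deliver 3→2: ·
e9 deliver 2→1: 1[prim,v=1,-]
e10 deliver 1→2: ·
e11 deliver 2→0: 0[back,v=1,r]
e12 deliver 0→2: ·
e13 deliver 2→4: 4[back,v=1,-]
e14 deliver 4→2: ·
e15 deliver 4→0: ·
e16 deliver 2→0: ·
e17 deliver 0→3: ·
e18 timeout(1): 1[back,v=2,-]
e19 propose(2,'x'): ·

r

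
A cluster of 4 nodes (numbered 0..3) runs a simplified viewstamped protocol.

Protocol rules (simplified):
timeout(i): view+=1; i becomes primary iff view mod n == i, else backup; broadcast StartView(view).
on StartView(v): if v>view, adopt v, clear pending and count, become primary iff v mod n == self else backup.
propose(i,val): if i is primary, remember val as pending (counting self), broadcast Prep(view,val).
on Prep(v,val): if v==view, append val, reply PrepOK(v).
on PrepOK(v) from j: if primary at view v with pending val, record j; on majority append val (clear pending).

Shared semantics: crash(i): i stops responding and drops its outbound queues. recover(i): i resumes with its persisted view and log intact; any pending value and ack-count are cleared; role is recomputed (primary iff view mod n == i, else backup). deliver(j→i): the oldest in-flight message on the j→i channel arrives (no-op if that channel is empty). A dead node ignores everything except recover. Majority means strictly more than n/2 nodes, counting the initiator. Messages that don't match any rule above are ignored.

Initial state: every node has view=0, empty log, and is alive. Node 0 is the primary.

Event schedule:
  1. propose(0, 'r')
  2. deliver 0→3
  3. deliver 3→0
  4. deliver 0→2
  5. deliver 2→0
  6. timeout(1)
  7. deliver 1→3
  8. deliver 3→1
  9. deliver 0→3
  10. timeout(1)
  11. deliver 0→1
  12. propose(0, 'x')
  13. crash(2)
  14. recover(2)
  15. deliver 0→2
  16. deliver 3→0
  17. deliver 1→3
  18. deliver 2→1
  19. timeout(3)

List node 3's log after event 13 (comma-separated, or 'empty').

step 1 propose(0,'r'): —
step 2 deliver 0→3: 3={back,v=0,log=r}
step 3 deliver 3→0: —
step 4 deliver 0→2: 2={back,v=0,log=r}
step 5 deliver 2→0: 0={prim,v=0,log=r}
step 6 timeout(1): 1={prim,v=1,log=-}
step 7 deliver 1→3: 3={back,v=1,log=r}
step 8 deliver 3→1: —
step 9 deliver 0→3: —
step 10 timeout(1): 1={back,v=2,log=-}
step 11 deliver 0→1: —
step 12 propose(0,'x'): —
step 13 crash(2): 2={✗back,v=0,log=r}

r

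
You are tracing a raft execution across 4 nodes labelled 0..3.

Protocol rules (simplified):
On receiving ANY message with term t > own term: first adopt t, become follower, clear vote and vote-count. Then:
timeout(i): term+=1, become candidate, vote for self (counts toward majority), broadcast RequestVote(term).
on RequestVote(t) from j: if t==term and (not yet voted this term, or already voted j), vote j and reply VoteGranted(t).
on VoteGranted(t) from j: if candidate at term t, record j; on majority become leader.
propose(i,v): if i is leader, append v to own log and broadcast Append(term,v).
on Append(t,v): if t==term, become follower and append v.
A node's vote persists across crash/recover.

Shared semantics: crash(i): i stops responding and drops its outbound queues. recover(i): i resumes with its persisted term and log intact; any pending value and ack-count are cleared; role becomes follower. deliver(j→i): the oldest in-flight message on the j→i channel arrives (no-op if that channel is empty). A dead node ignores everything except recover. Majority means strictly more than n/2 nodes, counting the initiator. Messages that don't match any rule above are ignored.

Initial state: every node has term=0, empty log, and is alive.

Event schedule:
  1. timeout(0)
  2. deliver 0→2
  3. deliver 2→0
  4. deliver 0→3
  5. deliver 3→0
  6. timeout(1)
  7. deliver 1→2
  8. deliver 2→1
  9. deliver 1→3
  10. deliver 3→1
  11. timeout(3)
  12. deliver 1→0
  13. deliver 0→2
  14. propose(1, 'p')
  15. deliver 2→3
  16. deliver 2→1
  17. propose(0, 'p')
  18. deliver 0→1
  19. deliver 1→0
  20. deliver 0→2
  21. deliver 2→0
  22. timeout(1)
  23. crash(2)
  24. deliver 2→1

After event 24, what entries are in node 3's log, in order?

empty

[1] timeout(0) → N0(cand t1 [-])
[2] deliver 0→2 → N2(foll t1 [-])
[3] deliver 2→0 → ∅
[4] deliver 0→3 → N3(foll t1 [-])
[5] deliver 3→0 → N0(lead t1 [-])
[6] timeout(1) → N1(cand t1 [-])
[7] deliver 1→2 → ∅
[8] deliver 2→1 → ∅
[9] deliver 1→3 → ∅
[10] deliver 3→1 → ∅
[11] timeout(3) → N3(cand t2 [-])
[12] deliver 1→0 → ∅
[13] deliver 0→2 → ∅
[14] propose(1,'p') → ∅
[15] deliver 2→3 → ∅
[16] deliver 2→1 → ∅
[17] propose(0,'p') → N0(lead t1 [p])
[18] deliver 0→1 → ∅
[19] deliver 1→0 → ∅
[20] deliver 0→2 → N2(foll t1 [p])
[21] deliver 2→0 → ∅
[22] timeout(1) → N1(cand t2 [-])
[23] crash(2) → N2(✗foll t1 [p])
[24] deliver 2→1 → ∅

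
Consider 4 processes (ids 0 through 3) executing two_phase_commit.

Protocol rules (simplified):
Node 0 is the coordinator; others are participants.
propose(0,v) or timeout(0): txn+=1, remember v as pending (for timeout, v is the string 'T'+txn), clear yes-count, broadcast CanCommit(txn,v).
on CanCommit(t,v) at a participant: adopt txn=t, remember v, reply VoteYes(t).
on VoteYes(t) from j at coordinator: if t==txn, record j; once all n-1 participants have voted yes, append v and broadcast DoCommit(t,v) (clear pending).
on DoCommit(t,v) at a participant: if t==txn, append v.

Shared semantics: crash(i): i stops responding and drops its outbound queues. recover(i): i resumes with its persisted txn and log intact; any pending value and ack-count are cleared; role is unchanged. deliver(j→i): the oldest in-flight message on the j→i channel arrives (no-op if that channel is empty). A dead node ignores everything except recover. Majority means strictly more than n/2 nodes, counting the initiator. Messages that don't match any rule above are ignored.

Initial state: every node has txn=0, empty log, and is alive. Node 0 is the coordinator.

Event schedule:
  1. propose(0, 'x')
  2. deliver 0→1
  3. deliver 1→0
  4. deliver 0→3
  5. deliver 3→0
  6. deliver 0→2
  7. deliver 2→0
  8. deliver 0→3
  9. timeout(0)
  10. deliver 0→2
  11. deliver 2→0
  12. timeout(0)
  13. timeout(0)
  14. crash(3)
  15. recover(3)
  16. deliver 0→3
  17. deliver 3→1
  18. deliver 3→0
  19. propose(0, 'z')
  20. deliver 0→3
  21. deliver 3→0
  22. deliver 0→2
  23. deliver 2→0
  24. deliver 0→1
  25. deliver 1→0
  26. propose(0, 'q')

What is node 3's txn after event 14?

1

[1] propose(0,'x') → N0(coor t1 [-])
[2] deliver 0→1 → N1(part t1 [-])
[3] deliver 1→0 → ∅
[4] deliver 0→3 → N3(part t1 [-])
[5] deliver 3→0 → ∅
[6] deliver 0→2 → N2(part t1 [-])
[7] deliver 2→0 → N0(coor t1 [x])
[8] deliver 0→3 → N3(part t1 [x])
[9] timeout(0) → N0(coor t2 [x])
[10] deliver 0→2 → N2(part t1 [x])
[11] deliver 2→0 → ∅
[12] timeout(0) → N0(coor t3 [x])
[13] timeout(0) → N0(coor t4 [x])
[14] crash(3) → N3(✗part t1 [x])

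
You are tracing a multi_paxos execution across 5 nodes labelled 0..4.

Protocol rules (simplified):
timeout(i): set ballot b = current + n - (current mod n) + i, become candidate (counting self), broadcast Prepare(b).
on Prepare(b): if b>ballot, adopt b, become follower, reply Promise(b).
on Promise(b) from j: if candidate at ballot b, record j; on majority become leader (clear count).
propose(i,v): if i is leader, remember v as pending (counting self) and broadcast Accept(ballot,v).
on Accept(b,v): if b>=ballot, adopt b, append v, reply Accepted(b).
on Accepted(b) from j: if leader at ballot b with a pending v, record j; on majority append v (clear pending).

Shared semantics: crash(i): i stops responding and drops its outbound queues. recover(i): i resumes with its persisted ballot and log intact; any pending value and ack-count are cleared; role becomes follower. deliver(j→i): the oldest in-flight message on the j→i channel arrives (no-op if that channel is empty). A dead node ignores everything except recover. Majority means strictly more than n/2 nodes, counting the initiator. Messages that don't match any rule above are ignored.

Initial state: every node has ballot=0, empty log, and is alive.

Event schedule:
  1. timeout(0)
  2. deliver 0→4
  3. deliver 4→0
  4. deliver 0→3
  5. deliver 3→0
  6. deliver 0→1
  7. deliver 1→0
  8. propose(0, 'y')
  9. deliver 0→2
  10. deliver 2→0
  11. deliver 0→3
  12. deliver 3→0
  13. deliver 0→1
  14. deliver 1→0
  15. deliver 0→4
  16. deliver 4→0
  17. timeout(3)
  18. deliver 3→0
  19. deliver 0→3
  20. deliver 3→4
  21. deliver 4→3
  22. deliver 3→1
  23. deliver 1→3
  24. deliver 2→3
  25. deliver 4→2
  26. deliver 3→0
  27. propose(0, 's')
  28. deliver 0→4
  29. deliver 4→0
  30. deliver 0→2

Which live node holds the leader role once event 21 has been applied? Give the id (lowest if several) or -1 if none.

3

after 1 — timeout(0): n0:cand/b5/[-]
after 2 — deliver 0→4: n4:foll/b5/[-]
after 3 — deliver 4→0: ·
after 4 — deliver 0→3: n3:foll/b5/[-]
after 5 — deliver 3→0: n0:lead/b5/[-]
after 6 — deliver 0→1: n1:foll/b5/[-]
after 7 — deliver 1→0: ·
after 8 — propose(0,'y'): ·
after 9 — deliver 0→2: n2:foll/b5/[-]
after 10 — deliver 2→0: ·
after 11 — deliver 0→3: n3:foll/b5/[y]
after 12 — deliver 3→0: ·
after 13 — deliver 0→1: n1:foll/b5/[y]
after 14 — deliver 1→0: n0:lead/b5/[y]
after 15 — deliver 0→4: n4:foll/b5/[y]
after 16 — deliver 4→0: ·
after 17 — timeout(3): n3:cand/b13/[y]
after 18 — deliver 3→0: n0:foll/b13/[y]
after 19 — deliver 0→3: ·
after 20 — deliver 3→4: n4:foll/b13/[y]
after 21 — deliver 4→3: n3:lead/b13/[y]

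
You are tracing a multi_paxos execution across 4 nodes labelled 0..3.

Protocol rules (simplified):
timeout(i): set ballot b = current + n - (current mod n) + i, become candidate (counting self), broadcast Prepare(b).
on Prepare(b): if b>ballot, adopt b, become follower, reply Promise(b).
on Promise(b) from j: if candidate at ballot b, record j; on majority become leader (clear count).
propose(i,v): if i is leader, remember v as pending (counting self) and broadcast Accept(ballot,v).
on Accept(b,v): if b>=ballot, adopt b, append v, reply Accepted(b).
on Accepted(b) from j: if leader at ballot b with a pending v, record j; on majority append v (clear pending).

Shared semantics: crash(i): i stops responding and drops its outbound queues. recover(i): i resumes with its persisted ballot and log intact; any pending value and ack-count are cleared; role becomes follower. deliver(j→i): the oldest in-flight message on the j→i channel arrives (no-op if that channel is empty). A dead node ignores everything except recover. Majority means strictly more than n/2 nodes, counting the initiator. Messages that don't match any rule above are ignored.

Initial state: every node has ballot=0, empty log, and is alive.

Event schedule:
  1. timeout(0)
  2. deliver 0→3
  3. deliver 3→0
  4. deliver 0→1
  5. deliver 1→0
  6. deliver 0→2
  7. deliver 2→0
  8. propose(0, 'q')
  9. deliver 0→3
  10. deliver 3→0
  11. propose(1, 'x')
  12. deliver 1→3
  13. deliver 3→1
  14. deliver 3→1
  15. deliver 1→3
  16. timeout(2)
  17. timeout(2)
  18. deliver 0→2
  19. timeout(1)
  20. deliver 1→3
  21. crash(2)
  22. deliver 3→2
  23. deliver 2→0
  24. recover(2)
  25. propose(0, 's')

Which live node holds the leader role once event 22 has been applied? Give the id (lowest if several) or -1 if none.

[1] timeout(0) → N0(cand b4 [-])
[2] deliver 0→3 → N3(foll b4 [-])
[3] deliver 3→0 → ∅
[4] deliver 0→1 → N1(foll b4 [-])
[5] deliver 1→0 → N0(lead b4 [-])
[6] deliver 0→2 → N2(foll b4 [-])
[7] deliver 2→0 → ∅
[8] propose(0,'q') → ∅
[9] deliver 0→3 → N3(foll b4 [q])
[10] deliver 3→0 → ∅
[11] propose(1,'x') → ∅
[12] deliver 1→3 → ∅
[13] deliver 3→1 → ∅
[14] deliver 3→1 → ∅
[15] deliver 1→3 → ∅
[16] timeout(2) → N2(cand b10 [-])
[17] timeout(2) → N2(cand b14 [-])
[18] deliver 0→2 → ∅
[19] timeout(1) → N1(cand b9 [-])
[20] deliver 1→3 → N3(foll b9 [q])
[21] crash(2) → N2(✗cand b14 [-])
[22] deliver 3→2 → ∅

0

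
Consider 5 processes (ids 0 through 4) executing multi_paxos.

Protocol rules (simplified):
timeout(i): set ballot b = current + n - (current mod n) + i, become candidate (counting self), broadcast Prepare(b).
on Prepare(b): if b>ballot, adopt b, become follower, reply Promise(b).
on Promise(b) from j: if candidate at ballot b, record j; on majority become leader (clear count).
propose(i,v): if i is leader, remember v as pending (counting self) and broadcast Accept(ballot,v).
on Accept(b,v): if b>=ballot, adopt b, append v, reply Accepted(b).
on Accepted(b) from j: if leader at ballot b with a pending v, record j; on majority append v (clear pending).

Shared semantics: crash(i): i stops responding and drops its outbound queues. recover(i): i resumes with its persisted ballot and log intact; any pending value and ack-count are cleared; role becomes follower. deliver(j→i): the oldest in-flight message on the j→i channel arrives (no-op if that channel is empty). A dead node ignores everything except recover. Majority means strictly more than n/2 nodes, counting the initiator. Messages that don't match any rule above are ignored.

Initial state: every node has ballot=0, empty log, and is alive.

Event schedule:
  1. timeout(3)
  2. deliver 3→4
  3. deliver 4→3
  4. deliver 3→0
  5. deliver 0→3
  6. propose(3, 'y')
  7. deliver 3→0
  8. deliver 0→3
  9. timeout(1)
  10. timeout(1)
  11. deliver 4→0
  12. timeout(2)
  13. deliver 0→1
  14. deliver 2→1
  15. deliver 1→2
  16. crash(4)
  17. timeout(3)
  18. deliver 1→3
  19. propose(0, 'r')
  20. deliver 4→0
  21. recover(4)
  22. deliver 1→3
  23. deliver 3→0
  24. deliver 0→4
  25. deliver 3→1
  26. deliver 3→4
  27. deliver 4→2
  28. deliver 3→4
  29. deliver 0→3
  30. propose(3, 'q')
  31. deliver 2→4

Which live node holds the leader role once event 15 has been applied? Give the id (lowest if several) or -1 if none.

1. timeout(3):  <3:cand b8 ->
2. deliver 3→4:  <4:foll b8 ->
3. deliver 4→3:  nop
4. deliver 3→0:  <0:foll b8 ->
5. deliver 0→3:  <3:lead b8 ->
6. propose(3,'y'):  nop
7. deliver 3→0:  <0:foll b8 y>
8. deliver 0→3:  nop
9. timeout(1):  <1:cand b6 ->
10. timeout(1):  <1:cand b11 ->
11. deliver 4→0:  nop
12. timeout(2):  <2:cand b7 ->
13. deliver 0→1:  nop
14. deliver 2→1:  nop
15. deliver 1→2:  nop

3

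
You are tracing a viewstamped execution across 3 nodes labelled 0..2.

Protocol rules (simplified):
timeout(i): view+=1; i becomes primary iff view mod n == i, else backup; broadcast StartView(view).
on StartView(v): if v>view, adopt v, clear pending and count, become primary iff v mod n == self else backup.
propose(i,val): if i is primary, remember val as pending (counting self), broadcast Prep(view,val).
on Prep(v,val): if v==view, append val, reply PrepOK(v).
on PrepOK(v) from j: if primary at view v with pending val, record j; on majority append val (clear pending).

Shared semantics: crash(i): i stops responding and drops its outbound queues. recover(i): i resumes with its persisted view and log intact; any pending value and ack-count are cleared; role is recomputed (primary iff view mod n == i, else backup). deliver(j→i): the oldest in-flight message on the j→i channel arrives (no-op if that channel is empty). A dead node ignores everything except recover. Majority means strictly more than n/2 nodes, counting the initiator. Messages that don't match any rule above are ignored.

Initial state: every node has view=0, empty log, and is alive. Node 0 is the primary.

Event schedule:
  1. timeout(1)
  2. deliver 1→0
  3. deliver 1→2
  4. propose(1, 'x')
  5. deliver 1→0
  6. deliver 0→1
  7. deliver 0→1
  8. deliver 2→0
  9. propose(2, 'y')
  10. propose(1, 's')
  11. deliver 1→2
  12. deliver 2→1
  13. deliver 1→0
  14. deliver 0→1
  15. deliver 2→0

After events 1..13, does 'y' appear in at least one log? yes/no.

no

after 1 — timeout(1): n1:prim/v1/[-]
after 2 — deliver 1→0: n0:back/v1/[-]
after 3 — deliver 1→2: n2:back/v1/[-]
after 4 — propose(1,'x'): ·
after 5 — deliver 1→0: n0:back/v1/[x]
after 6 — deliver 0→1: n1:prim/v1/[x]
after 7 — deliver 0→1: ·
after 8 — deliver 2→0: ·
after 9 — propose(2,'y'): ·
after 10 — propose(1,'s'): ·
after 11 — deliver 1→2: n2:back/v1/[x]
after 12 — deliver 2→1: n1:prim/v1/[x,s]
after 13 — deliver 1→0: n0:back/v1/[x,s]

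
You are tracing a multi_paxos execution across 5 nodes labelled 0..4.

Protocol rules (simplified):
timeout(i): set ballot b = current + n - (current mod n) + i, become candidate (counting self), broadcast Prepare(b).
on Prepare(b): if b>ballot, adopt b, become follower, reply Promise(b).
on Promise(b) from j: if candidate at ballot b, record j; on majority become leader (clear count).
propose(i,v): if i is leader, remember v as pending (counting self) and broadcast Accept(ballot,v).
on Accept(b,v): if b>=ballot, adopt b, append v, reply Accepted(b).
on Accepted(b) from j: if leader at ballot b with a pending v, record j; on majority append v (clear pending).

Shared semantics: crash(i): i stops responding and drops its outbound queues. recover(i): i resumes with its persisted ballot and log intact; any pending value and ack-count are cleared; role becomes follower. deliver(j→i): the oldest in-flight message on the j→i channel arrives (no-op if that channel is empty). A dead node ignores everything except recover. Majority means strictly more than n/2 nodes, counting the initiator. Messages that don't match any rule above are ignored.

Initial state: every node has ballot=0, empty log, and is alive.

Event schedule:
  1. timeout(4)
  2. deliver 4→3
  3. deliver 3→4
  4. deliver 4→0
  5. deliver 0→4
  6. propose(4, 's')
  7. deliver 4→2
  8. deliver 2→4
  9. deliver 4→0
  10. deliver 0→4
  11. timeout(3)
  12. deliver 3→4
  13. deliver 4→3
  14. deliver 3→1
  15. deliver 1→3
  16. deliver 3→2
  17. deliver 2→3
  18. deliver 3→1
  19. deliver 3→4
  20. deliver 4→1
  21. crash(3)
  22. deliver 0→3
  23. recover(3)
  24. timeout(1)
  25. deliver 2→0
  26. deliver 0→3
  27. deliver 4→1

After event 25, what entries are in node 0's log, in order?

after 1 — timeout(4): n4:cand/b9/[-]
after 2 — deliver 4→3: n3:foll/b9/[-]
after 3 — deliver 3→4: ·
after 4 — deliver 4→0: n0:foll/b9/[-]
after 5 — deliver 0→4: n4:lead/b9/[-]
after 6 — propose(4,'s'): ·
after 7 — deliver 4→2: n2:foll/b9/[-]
after 8 — deliver 2→4: ·
after 9 — deliver 4→0: n0:foll/b9/[s]
after 10 — deliver 0→4: ·
after 11 — timeout(3): n3:cand/b13/[-]
after 12 — deliver 3→4: n4:foll/b13/[-]
after 13 — deliver 4→3: ·
after 14 — deliver 3→1: n1:foll/b13/[-]
after 15 — deliver 1→3: ·
after 16 — deliver 3→2: n2:foll/b13/[-]
after 17 — deliver 2→3: n3:lead/b13/[-]
after 18 — deliver 3→1: ·
after 19 — deliver 3→4: ·
after 20 — deliver 4→1: ·
after 21 — crash(3): n3:✗lead/b13/[-]
after 22 — deliver 0→3: ·
after 23 — recover(3): n3:foll/b13/[-]
after 24 — timeout(1): n1:cand/b16/[-]
after 25 — deliver 2→0: ·

s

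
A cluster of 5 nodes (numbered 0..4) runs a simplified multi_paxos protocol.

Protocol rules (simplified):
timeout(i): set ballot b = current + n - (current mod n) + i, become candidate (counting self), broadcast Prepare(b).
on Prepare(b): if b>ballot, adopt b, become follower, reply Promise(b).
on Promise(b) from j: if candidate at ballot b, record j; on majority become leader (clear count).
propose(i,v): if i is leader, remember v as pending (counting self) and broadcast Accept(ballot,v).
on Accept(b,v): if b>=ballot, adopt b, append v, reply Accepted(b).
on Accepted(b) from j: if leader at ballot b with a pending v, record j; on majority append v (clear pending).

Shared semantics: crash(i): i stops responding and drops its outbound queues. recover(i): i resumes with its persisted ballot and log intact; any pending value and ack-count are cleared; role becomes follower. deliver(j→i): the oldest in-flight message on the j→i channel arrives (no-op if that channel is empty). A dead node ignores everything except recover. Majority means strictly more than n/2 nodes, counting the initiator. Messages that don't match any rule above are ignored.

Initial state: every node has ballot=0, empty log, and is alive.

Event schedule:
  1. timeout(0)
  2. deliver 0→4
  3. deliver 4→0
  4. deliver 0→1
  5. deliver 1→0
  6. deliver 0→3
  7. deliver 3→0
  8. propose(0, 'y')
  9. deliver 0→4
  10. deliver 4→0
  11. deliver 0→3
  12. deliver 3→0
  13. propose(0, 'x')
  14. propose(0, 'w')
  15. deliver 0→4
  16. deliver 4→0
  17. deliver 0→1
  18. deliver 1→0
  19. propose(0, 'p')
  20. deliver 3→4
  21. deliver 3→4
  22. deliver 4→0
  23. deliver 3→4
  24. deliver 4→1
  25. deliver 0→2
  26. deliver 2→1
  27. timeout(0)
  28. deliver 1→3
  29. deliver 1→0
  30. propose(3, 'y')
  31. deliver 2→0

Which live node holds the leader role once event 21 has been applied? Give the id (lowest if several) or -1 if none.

0

[1] timeout(0) → N0(cand b5 [-])
[2] deliver 0→4 → N4(foll b5 [-])
[3] deliver 4→0 → ∅
[4] deliver 0→1 → N1(foll b5 [-])
[5] deliver 1→0 → N0(lead b5 [-])
[6] deliver 0→3 → N3(foll b5 [-])
[7] deliver 3→0 → ∅
[8] propose(0,'y') → ∅
[9] deliver 0→4 → N4(foll b5 [y])
[10] deliver 4→0 → ∅
[11] deliver 0→3 → N3(foll b5 [y])
[12] deliver 3→0 → N0(lead b5 [y])
[13] propose(0,'x') → ∅
[14] propose(0,'w') → ∅
[15] deliver 0→4 → N4(foll b5 [y,x])
[16] deliver 4→0 → ∅
[17] deliver 0→1 → N1(foll b5 [y])
[18] deliver 1→0 → N0(lead b5 [y,w])
[19] propose(0,'p') → ∅
[20] deliver 3→4 → ∅
[21] deliver 3→4 → ∅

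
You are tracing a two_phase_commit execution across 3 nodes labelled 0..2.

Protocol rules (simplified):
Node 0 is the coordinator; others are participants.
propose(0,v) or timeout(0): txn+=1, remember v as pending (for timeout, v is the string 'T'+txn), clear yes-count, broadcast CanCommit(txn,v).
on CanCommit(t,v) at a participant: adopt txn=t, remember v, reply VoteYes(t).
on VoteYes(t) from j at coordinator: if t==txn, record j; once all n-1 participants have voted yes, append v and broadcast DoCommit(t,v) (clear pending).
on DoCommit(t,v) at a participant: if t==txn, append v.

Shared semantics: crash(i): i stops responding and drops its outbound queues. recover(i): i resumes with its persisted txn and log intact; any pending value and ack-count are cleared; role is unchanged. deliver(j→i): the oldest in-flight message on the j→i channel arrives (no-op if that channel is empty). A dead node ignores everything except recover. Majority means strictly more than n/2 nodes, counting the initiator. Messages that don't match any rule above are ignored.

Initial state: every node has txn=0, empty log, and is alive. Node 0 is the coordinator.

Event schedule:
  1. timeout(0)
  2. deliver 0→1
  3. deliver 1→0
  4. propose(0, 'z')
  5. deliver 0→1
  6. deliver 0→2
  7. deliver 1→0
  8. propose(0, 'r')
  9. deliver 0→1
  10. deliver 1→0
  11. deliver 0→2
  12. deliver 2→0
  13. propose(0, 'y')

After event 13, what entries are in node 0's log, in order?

empty

1. timeout(0):  <0:coor t1 ->
2. deliver 0→1:  <1:part t1 ->
3. deliver 1→0:  nop
4. propose(0,'z'):  <0:coor t2 ->
5. deliver 0→1:  <1:part t2 ->
6. deliver 0→2:  <2:part t1 ->
7. deliver 1→0:  nop
8. propose(0,'r'):  <0:coor t3 ->
9. deliver 0→1:  <1:part t3 ->
10. deliver 1→0:  nop
11. deliver 0→2:  <2:part t2 ->
12. deliver 2→0:  nop
13. propose(0,'y'):  <0:coor t4 ->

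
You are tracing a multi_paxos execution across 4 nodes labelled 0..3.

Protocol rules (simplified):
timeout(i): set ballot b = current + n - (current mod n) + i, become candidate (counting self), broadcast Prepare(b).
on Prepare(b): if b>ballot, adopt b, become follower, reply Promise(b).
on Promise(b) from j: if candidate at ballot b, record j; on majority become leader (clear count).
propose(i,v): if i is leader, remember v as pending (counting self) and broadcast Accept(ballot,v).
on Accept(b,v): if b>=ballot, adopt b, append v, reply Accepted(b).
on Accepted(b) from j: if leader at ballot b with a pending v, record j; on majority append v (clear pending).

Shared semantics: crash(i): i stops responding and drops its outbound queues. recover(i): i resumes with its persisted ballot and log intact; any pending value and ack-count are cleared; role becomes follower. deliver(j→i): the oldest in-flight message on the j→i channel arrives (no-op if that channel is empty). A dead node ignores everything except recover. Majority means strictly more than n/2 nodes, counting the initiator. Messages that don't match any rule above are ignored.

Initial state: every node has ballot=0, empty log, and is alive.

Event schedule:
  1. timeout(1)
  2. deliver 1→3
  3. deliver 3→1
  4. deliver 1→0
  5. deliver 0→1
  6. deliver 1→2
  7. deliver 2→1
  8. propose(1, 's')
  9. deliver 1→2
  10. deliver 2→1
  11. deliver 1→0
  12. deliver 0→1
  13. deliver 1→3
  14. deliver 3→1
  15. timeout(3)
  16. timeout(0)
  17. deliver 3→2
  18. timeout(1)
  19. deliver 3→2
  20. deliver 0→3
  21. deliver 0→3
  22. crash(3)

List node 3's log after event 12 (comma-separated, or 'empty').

1. timeout(1):  <1:cand b5 ->
2. deliver 1→3:  <3:foll b5 ->
3. deliver 3→1:  nop
4. deliver 1→0:  <0:foll b5 ->
5. deliver 0→1:  <1:lead b5 ->
6. deliver 1→2:  <2:foll b5 ->
7. deliver 2→1:  nop
8. propose(1,'s'):  nop
9. deliver 1→2:  <2:foll b5 s>
10. deliver 2→1:  nop
11. deliver 1→0:  <0:foll b5 s>
12. deliver 0→1:  <1:lead b5 s>

empty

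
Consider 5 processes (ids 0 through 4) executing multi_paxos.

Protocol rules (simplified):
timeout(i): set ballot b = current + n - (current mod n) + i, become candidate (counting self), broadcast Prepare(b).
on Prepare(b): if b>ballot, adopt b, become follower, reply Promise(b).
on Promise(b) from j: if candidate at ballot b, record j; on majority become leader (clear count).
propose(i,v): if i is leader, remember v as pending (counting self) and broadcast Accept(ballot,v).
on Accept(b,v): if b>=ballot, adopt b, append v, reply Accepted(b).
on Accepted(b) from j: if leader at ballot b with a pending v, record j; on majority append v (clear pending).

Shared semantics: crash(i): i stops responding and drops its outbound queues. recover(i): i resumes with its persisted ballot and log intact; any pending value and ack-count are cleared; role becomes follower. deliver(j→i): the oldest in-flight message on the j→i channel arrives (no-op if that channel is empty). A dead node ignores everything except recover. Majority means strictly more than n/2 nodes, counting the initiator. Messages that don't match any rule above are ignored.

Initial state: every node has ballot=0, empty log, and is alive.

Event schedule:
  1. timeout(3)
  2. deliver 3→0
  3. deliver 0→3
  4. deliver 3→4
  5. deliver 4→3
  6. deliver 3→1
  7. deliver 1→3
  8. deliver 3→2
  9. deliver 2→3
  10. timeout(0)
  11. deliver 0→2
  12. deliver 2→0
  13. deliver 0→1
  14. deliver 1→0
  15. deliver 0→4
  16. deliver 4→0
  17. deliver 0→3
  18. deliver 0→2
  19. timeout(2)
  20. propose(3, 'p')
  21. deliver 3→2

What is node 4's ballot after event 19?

1. timeout(3):  <3:cand b8 ->
2. deliver 3→0:  <0:foll b8 ->
3. deliver 0→3:  nop
4. deliver 3→4:  <4:foll b8 ->
5. deliver 4→3:  <3:lead b8 ->
6. deliver 3→1:  <1:foll b8 ->
7. deliver 1→3:  nop
8. deliver 3→2:  <2:foll b8 ->
9. deliver 2→3:  nop
10. timeout(0):  <0:cand b10 ->
11. deliver 0→2:  <2:foll b10 ->
12. deliver 2→0:  nop
13. deliver 0→1:  <1:foll b10 ->
14. deliver 1→0:  <0:lead b10 ->
15. deliver 0→4:  <4:foll b10 ->
16. deliver 4→0:  nop
17. deliver 0→3:  <3:foll b10 ->
18. deliver 0→2:  nop
19. timeout(2):  <2:cand b17 ->

10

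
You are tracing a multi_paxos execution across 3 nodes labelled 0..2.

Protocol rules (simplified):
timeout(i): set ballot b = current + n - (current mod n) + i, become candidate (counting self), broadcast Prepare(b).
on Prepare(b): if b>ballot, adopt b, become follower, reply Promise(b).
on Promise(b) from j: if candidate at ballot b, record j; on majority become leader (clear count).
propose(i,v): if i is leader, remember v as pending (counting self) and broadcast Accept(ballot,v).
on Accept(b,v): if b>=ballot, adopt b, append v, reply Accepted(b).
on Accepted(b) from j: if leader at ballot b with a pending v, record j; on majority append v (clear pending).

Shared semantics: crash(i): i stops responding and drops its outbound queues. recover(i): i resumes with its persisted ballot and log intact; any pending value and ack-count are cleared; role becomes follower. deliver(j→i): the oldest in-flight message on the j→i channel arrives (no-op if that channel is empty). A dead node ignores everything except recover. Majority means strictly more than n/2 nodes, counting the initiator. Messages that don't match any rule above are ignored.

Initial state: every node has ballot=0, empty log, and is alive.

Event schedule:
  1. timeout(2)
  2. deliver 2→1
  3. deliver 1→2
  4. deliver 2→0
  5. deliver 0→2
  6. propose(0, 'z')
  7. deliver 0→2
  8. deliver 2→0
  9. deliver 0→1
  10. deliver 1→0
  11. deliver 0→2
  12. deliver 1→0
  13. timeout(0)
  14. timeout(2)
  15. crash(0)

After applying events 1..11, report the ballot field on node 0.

after 1 — timeout(2): n2:cand/b5/[-]
after 2 — deliver 2→1: n1:foll/b5/[-]
after 3 — deliver 1→2: n2:lead/b5/[-]
after 4 — deliver 2→0: n0:foll/b5/[-]
after 5 — deliver 0→2: ·
after 6 — propose(0,'z'): ·
after 7 — deliver 0→2: ·
after 8 — deliver 2→0: ·
after 9 — deliver 0→1: ·
after 10 — deliver 1→0: ·
after 11 — deliver 0→2: ·

5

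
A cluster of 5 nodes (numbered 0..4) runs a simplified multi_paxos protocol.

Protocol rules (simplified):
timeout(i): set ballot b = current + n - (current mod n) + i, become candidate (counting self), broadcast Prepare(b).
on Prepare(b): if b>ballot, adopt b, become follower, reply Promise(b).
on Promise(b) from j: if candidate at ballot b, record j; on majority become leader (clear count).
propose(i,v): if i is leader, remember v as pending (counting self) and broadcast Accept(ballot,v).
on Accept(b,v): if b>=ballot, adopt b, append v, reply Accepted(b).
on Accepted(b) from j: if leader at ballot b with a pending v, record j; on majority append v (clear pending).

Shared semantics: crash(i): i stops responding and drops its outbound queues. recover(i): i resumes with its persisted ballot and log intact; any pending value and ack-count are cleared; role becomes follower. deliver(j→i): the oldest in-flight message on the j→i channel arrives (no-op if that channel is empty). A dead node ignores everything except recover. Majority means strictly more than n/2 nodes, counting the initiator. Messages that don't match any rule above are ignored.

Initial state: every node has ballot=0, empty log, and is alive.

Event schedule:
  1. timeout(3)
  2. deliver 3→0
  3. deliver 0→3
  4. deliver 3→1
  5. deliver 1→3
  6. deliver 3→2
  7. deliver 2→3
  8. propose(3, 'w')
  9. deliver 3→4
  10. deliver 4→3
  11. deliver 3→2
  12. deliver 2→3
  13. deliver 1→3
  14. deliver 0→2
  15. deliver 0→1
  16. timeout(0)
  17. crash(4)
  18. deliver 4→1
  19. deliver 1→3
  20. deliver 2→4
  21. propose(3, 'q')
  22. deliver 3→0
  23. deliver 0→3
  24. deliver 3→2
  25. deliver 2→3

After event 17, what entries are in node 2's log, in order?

after 1 — timeout(3): n3:cand/b8/[-]
after 2 — deliver 3→0: n0:foll/b8/[-]
after 3 — deliver 0→3: ·
after 4 — deliver 3→1: n1:foll/b8/[-]
after 5 — deliver 1→3: n3:lead/b8/[-]
after 6 — deliver 3→2: n2:foll/b8/[-]
after 7 — deliver 2→3: ·
after 8 — propose(3,'w'): ·
after 9 — deliver 3→4: n4:foll/b8/[-]
after 10 — deliver 4→3: ·
after 11 — deliver 3→2: n2:foll/b8/[w]
after 12 — deliver 2→3: ·
after 13 — deliver 1→3: ·
after 14 — deliver 0→2: ·
after 15 — deliver 0→1: ·
after 16 — timeout(0): n0:cand/b10/[-]
after 17 — crash(4): n4:✗foll/b8/[-]

w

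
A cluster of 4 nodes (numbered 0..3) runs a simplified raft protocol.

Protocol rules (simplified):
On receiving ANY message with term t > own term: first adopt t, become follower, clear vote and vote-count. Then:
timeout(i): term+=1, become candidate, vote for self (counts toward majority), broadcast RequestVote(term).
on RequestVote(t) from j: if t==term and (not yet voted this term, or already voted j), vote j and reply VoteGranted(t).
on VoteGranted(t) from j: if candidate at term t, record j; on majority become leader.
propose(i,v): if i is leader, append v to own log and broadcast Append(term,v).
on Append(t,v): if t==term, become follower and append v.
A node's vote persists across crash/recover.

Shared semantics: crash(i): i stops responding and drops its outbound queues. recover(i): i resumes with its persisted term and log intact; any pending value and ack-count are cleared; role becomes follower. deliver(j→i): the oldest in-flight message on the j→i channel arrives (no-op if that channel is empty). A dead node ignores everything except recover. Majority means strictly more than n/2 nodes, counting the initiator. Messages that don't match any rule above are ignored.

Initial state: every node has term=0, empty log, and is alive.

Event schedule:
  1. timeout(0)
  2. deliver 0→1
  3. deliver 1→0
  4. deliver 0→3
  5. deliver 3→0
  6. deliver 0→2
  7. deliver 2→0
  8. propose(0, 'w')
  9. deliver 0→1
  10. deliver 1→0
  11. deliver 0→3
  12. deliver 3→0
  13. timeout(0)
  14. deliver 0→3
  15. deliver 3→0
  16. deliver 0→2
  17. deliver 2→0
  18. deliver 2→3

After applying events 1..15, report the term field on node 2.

after 1 — timeout(0): n0:cand/t1/[-]
after 2 — deliver 0→1: n1:foll/t1/[-]
after 3 — deliver 1→0: ·
after 4 — deliver 0→3: n3:foll/t1/[-]
after 5 — deliver 3→0: n0:lead/t1/[-]
after 6 — deliver 0→2: n2:foll/t1/[-]
after 7 — deliver 2→0: ·
after 8 — propose(0,'w'): n0:lead/t1/[w]
after 9 — deliver 0→1: n1:foll/t1/[w]
after 10 — deliver 1→0: ·
after 11 — deliver 0→3: n3:foll/t1/[w]
after 12 — deliver 3→0: ·
after 13 — timeout(0): n0:cand/t2/[w]
after 14 — deliver 0→3: n3:foll/t2/[w]
after 15 — deliver 3→0: ·

1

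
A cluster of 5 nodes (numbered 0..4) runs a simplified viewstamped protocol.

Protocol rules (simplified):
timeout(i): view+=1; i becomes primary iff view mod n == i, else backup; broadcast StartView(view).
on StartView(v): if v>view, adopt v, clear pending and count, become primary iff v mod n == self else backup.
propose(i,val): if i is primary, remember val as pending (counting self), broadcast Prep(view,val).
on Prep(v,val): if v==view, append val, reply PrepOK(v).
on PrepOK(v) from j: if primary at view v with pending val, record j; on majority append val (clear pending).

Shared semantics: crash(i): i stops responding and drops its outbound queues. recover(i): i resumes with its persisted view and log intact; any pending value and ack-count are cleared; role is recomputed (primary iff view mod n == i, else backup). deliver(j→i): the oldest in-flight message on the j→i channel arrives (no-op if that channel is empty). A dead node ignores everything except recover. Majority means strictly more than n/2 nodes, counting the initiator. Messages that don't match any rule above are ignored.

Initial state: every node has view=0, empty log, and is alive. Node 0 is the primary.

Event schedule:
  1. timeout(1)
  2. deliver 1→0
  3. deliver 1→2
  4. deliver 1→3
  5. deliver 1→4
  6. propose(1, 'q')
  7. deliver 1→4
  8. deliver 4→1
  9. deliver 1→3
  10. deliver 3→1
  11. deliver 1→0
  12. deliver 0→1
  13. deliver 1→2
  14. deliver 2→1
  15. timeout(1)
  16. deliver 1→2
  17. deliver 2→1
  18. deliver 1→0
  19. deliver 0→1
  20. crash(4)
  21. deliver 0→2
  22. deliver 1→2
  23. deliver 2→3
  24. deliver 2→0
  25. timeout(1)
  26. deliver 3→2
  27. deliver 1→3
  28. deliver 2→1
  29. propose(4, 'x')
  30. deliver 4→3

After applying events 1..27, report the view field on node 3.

2

e1 timeout(1): 1[prim,v=1,-]
e2 deliver 1→0: 0[back,v=1,-]
e3 deliver 1→2: 2[back,v=1,-]
e4 deliver 1→3: 3[back,v=1,-]
e5 deliver 1→4: 4[back,v=1,-]
e6 propose(1,'q'): ·
e7 deliver 1→4: 4[back,v=1,q]
e8 deliver 4→1: ·
e9 deliver 1→3: 3[back,v=1,q]
e10 deliver 3→1: 1[prim,v=1,q]
e11 deliver 1→0: 0[back,v=1,q]
e12 deliver 0→1: ·
e13 deliver 1→2: 2[back,v=1,q]
e14 deliver 2→1: ·
e15 timeout(1): 1[back,v=2,q]
e16 deliver 1→2: 2[prim,v=2,q]
e17 deliver 2→1: ·
e18 deliver 1→0: 0[back,v=2,q]
e19 deliver 0→1: ·
e20 crash(4): 4[✗back,v=1,q]
e21 deliver 0→2: ·
e22 deliver 1→2: ·
e23 deliver 2→3: ·
e24 deliver 2→0: ·
e25 timeout(1): 1[back,v=3,q]
e26 deliver 3→2: ·
e27 deliver 1→3: 3[back,v=2,q]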